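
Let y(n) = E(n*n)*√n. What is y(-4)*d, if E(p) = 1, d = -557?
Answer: -1114*I ≈ -1114.0*I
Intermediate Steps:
y(n) = √n (y(n) = 1*√n = √n)
y(-4)*d = √(-4)*(-557) = (2*I)*(-557) = -1114*I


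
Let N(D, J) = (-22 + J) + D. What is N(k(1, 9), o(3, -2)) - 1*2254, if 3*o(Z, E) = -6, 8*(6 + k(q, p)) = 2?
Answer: -9135/4 ≈ -2283.8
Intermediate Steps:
k(q, p) = -23/4 (k(q, p) = -6 + (1/8)*2 = -6 + 1/4 = -23/4)
o(Z, E) = -2 (o(Z, E) = (1/3)*(-6) = -2)
N(D, J) = -22 + D + J
N(k(1, 9), o(3, -2)) - 1*2254 = (-22 - 23/4 - 2) - 1*2254 = -119/4 - 2254 = -9135/4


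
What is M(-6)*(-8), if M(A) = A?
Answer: 48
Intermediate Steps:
M(-6)*(-8) = -6*(-8) = 48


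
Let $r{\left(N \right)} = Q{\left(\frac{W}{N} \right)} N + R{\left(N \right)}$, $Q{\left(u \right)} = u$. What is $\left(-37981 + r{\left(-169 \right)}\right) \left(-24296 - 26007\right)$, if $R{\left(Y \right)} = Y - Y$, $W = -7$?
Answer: $1910910364$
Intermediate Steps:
$R{\left(Y \right)} = 0$
$r{\left(N \right)} = -7$ ($r{\left(N \right)} = - \frac{7}{N} N + 0 = -7 + 0 = -7$)
$\left(-37981 + r{\left(-169 \right)}\right) \left(-24296 - 26007\right) = \left(-37981 - 7\right) \left(-24296 - 26007\right) = \left(-37988\right) \left(-50303\right) = 1910910364$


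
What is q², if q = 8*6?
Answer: 2304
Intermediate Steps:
q = 48
q² = 48² = 2304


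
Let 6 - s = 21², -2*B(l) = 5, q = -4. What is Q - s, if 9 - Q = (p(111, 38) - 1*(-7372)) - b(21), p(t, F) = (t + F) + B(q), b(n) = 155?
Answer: -13839/2 ≈ -6919.5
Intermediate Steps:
B(l) = -5/2 (B(l) = -½*5 = -5/2)
p(t, F) = -5/2 + F + t (p(t, F) = (t + F) - 5/2 = (F + t) - 5/2 = -5/2 + F + t)
s = -435 (s = 6 - 1*21² = 6 - 1*441 = 6 - 441 = -435)
Q = -14709/2 (Q = 9 - (((-5/2 + 38 + 111) - 1*(-7372)) - 1*155) = 9 - ((293/2 + 7372) - 155) = 9 - (15037/2 - 155) = 9 - 1*14727/2 = 9 - 14727/2 = -14709/2 ≈ -7354.5)
Q - s = -14709/2 - 1*(-435) = -14709/2 + 435 = -13839/2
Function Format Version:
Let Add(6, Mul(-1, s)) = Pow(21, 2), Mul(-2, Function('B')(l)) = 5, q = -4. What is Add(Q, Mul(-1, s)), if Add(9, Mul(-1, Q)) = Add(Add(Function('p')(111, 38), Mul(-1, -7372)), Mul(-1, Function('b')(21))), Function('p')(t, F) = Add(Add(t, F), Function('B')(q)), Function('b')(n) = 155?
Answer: Rational(-13839, 2) ≈ -6919.5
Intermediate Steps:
Function('B')(l) = Rational(-5, 2) (Function('B')(l) = Mul(Rational(-1, 2), 5) = Rational(-5, 2))
Function('p')(t, F) = Add(Rational(-5, 2), F, t) (Function('p')(t, F) = Add(Add(t, F), Rational(-5, 2)) = Add(Add(F, t), Rational(-5, 2)) = Add(Rational(-5, 2), F, t))
s = -435 (s = Add(6, Mul(-1, Pow(21, 2))) = Add(6, Mul(-1, 441)) = Add(6, -441) = -435)
Q = Rational(-14709, 2) (Q = Add(9, Mul(-1, Add(Add(Add(Rational(-5, 2), 38, 111), Mul(-1, -7372)), Mul(-1, 155)))) = Add(9, Mul(-1, Add(Add(Rational(293, 2), 7372), -155))) = Add(9, Mul(-1, Add(Rational(15037, 2), -155))) = Add(9, Mul(-1, Rational(14727, 2))) = Add(9, Rational(-14727, 2)) = Rational(-14709, 2) ≈ -7354.5)
Add(Q, Mul(-1, s)) = Add(Rational(-14709, 2), Mul(-1, -435)) = Add(Rational(-14709, 2), 435) = Rational(-13839, 2)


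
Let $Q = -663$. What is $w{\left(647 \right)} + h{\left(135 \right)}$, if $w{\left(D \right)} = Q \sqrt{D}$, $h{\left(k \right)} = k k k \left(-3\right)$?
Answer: $-7381125 - 663 \sqrt{647} \approx -7.398 \cdot 10^{6}$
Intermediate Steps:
$h{\left(k \right)} = - 3 k^{3}$ ($h{\left(k \right)} = k^{2} k \left(-3\right) = k^{3} \left(-3\right) = - 3 k^{3}$)
$w{\left(D \right)} = - 663 \sqrt{D}$
$w{\left(647 \right)} + h{\left(135 \right)} = - 663 \sqrt{647} - 3 \cdot 135^{3} = - 663 \sqrt{647} - 7381125 = -7381125 - 663 \sqrt{647}$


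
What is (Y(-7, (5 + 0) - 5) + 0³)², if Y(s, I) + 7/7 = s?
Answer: 64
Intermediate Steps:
Y(s, I) = -1 + s
(Y(-7, (5 + 0) - 5) + 0³)² = ((-1 - 7) + 0³)² = (-8 + 0)² = (-8)² = 64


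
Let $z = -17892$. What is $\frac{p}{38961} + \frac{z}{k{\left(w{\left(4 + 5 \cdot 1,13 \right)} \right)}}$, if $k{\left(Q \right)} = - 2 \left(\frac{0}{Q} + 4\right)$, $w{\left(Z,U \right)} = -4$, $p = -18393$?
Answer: $\frac{58078589}{25974} \approx 2236.0$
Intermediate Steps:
$k{\left(Q \right)} = -8$ ($k{\left(Q \right)} = - 2 \left(0 + 4\right) = \left(-2\right) 4 = -8$)
$\frac{p}{38961} + \frac{z}{k{\left(w{\left(4 + 5 \cdot 1,13 \right)} \right)}} = - \frac{18393}{38961} - \frac{17892}{-8} = \left(-18393\right) \frac{1}{38961} - - \frac{4473}{2} = - \frac{6131}{12987} + \frac{4473}{2} = \frac{58078589}{25974}$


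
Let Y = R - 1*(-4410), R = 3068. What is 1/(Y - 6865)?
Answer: 1/613 ≈ 0.0016313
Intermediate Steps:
Y = 7478 (Y = 3068 - 1*(-4410) = 3068 + 4410 = 7478)
1/(Y - 6865) = 1/(7478 - 6865) = 1/613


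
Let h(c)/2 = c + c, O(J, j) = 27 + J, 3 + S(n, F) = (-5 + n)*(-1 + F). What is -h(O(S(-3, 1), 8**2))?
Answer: -96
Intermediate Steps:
S(n, F) = -3 + (-1 + F)*(-5 + n) (S(n, F) = -3 + (-5 + n)*(-1 + F) = -3 + (-1 + F)*(-5 + n))
h(c) = 4*c (h(c) = 2*(c + c) = 2*(2*c) = 4*c)
-h(O(S(-3, 1), 8**2)) = -4*(27 + (2 - 1*(-3) - 5*1 + 1*(-3))) = -4*(27 + (2 + 3 - 5 - 3)) = -4*(27 - 3) = -4*24 = -1*96 = -96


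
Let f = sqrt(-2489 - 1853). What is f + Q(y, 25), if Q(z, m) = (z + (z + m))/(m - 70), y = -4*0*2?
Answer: -5/9 + I*sqrt(4342) ≈ -0.55556 + 65.894*I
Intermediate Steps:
f = I*sqrt(4342) (f = sqrt(-4342) = I*sqrt(4342) ≈ 65.894*I)
y = 0 (y = 0*2 = 0)
Q(z, m) = (m + 2*z)/(-70 + m) (Q(z, m) = (z + (m + z))/(-70 + m) = (m + 2*z)/(-70 + m))
f + Q(y, 25) = I*sqrt(4342) + (25 + 2*0)/(-70 + 25) = I*sqrt(4342) + (25 + 0)/(-45) = I*sqrt(4342) - 1/45*25 = I*sqrt(4342) - 5/9 = -5/9 + I*sqrt(4342)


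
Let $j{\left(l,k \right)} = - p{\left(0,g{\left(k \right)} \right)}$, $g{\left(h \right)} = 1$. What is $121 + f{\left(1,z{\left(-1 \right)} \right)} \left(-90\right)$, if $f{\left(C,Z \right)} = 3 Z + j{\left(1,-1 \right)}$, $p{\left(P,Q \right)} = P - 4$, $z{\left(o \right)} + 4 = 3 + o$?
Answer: $301$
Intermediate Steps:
$z{\left(o \right)} = -1 + o$ ($z{\left(o \right)} = -4 + \left(3 + o\right) = -1 + o$)
$p{\left(P,Q \right)} = -4 + P$
$j{\left(l,k \right)} = 4$ ($j{\left(l,k \right)} = - (-4 + 0) = \left(-1\right) \left(-4\right) = 4$)
$f{\left(C,Z \right)} = 4 + 3 Z$ ($f{\left(C,Z \right)} = 3 Z + 4 = 4 + 3 Z$)
$121 + f{\left(1,z{\left(-1 \right)} \right)} \left(-90\right) = 121 + \left(4 + 3 \left(-1 - 1\right)\right) \left(-90\right) = 121 + \left(4 + 3 \left(-2\right)\right) \left(-90\right) = 121 + \left(4 - 6\right) \left(-90\right) = 121 - -180 = 121 + 180 = 301$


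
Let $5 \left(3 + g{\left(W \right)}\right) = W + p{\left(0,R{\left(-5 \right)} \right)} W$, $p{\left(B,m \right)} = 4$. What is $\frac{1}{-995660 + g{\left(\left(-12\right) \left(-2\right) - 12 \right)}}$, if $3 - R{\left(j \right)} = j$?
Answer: $- \frac{1}{995651} \approx -1.0044 \cdot 10^{-6}$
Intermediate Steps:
$R{\left(j \right)} = 3 - j$
$g{\left(W \right)} = -3 + W$ ($g{\left(W \right)} = -3 + \frac{W + 4 W}{5} = -3 + \frac{5 W}{5} = -3 + W$)
$\frac{1}{-995660 + g{\left(\left(-12\right) \left(-2\right) - 12 \right)}} = \frac{1}{-995660 - -9} = \frac{1}{-995660 + \left(-3 + \left(24 - 12\right)\right)} = \frac{1}{-995660 + \left(-3 + 12\right)} = \frac{1}{-995660 + 9} = \frac{1}{-995651} = - \frac{1}{995651}$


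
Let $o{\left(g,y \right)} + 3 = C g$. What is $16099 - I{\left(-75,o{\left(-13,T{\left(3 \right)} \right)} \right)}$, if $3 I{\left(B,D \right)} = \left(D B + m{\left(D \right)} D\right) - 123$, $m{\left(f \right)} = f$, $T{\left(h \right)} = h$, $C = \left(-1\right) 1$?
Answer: $\frac{49070}{3} \approx 16357.0$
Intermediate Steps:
$C = -1$
$o{\left(g,y \right)} = -3 - g$
$I{\left(B,D \right)} = -41 + \frac{D^{2}}{3} + \frac{B D}{3}$ ($I{\left(B,D \right)} = \frac{\left(D B + D D\right) - 123}{3} = \frac{\left(B D + D^{2}\right) - 123}{3} = \frac{\left(D^{2} + B D\right) - 123}{3} = \frac{-123 + D^{2} + B D}{3} = -41 + \frac{D^{2}}{3} + \frac{B D}{3}$)
$16099 - I{\left(-75,o{\left(-13,T{\left(3 \right)} \right)} \right)} = 16099 - \left(-41 + \frac{\left(-3 - -13\right)^{2}}{3} + \frac{1}{3} \left(-75\right) \left(-3 - -13\right)\right) = 16099 - \left(-41 + \frac{\left(-3 + 13\right)^{2}}{3} + \frac{1}{3} \left(-75\right) \left(-3 + 13\right)\right) = 16099 - \left(-41 + \frac{10^{2}}{3} + \frac{1}{3} \left(-75\right) 10\right) = 16099 - \left(-41 + \frac{1}{3} \cdot 100 - 250\right) = 16099 - \left(-41 + \frac{100}{3} - 250\right) = 16099 - - \frac{773}{3} = 16099 + \frac{773}{3} = \frac{49070}{3}$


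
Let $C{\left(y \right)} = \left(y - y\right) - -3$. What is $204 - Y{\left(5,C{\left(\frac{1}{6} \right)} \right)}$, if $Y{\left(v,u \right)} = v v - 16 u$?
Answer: $227$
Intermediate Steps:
$C{\left(y \right)} = 3$ ($C{\left(y \right)} = 0 + 3 = 3$)
$Y{\left(v,u \right)} = v^{2} - 16 u$
$204 - Y{\left(5,C{\left(\frac{1}{6} \right)} \right)} = 204 - \left(5^{2} - 48\right) = 204 - \left(25 - 48\right) = 204 - -23 = 204 + 23 = 227$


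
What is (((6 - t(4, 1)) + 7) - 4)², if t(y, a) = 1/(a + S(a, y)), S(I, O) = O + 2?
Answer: 3844/49 ≈ 78.449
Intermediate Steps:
S(I, O) = 2 + O
t(y, a) = 1/(2 + a + y) (t(y, a) = 1/(a + (2 + y)) = 1/(2 + a + y))
(((6 - t(4, 1)) + 7) - 4)² = (((6 - 1/(2 + 1 + 4)) + 7) - 4)² = (((6 - 1/7) + 7) - 4)² = (((6 - 1*⅐) + 7) - 4)² = (((6 - ⅐) + 7) - 4)² = ((41/7 + 7) - 4)² = (90/7 - 4)² = (62/7)² = 3844/49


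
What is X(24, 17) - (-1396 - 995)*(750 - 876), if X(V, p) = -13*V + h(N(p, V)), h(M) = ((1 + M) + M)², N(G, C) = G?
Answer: -300353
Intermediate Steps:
h(M) = (1 + 2*M)²
X(V, p) = (1 + 2*p)² - 13*V (X(V, p) = -13*V + (1 + 2*p)² = (1 + 2*p)² - 13*V)
X(24, 17) - (-1396 - 995)*(750 - 876) = ((1 + 2*17)² - 13*24) - (-1396 - 995)*(750 - 876) = ((1 + 34)² - 312) - (-2391)*(-126) = (35² - 312) - 1*301266 = (1225 - 312) - 301266 = 913 - 301266 = -300353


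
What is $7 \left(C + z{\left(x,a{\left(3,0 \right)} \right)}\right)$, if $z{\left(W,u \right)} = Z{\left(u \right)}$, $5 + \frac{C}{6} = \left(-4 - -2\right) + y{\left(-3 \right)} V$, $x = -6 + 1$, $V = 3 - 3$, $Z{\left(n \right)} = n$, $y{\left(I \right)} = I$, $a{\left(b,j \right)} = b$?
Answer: $-273$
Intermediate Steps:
$V = 0$
$x = -5$
$C = -42$ ($C = -30 + 6 \left(\left(-4 - -2\right) - 0\right) = -30 + 6 \left(\left(-4 + 2\right) + 0\right) = -30 + 6 \left(-2 + 0\right) = -30 + 6 \left(-2\right) = -30 - 12 = -42$)
$z{\left(W,u \right)} = u$
$7 \left(C + z{\left(x,a{\left(3,0 \right)} \right)}\right) = 7 \left(-42 + 3\right) = 7 \left(-39\right) = -273$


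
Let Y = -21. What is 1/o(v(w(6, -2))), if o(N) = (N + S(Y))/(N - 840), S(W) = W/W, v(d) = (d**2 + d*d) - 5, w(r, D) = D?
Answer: -837/4 ≈ -209.25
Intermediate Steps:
v(d) = -5 + 2*d**2 (v(d) = (d**2 + d**2) - 5 = 2*d**2 - 5 = -5 + 2*d**2)
S(W) = 1
o(N) = (1 + N)/(-840 + N) (o(N) = (N + 1)/(N - 840) = (1 + N)/(-840 + N))
1/o(v(w(6, -2))) = 1/((1 + (-5 + 2*(-2)**2))/(-840 + (-5 + 2*(-2)**2))) = 1/((1 + (-5 + 2*4))/(-840 + (-5 + 2*4))) = 1/((1 + (-5 + 8))/(-840 + (-5 + 8))) = 1/((1 + 3)/(-840 + 3)) = 1/(4/(-837)) = 1/(-1/837*4) = 1/(-4/837) = -837/4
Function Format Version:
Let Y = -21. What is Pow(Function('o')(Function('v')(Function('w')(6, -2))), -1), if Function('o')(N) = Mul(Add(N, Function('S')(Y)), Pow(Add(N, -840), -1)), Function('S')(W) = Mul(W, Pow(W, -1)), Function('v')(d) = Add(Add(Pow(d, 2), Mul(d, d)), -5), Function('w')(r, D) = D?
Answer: Rational(-837, 4) ≈ -209.25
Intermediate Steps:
Function('v')(d) = Add(-5, Mul(2, Pow(d, 2))) (Function('v')(d) = Add(Add(Pow(d, 2), Pow(d, 2)), -5) = Add(Mul(2, Pow(d, 2)), -5) = Add(-5, Mul(2, Pow(d, 2))))
Function('S')(W) = 1
Function('o')(N) = Mul(Pow(Add(-840, N), -1), Add(1, N)) (Function('o')(N) = Mul(Add(N, 1), Pow(Add(N, -840), -1)) = Mul(Add(1, N), Pow(Add(-840, N), -1)) = Mul(Pow(Add(-840, N), -1), Add(1, N)))
Pow(Function('o')(Function('v')(Function('w')(6, -2))), -1) = Pow(Mul(Pow(Add(-840, Add(-5, Mul(2, Pow(-2, 2)))), -1), Add(1, Add(-5, Mul(2, Pow(-2, 2))))), -1) = Pow(Mul(Pow(Add(-840, Add(-5, Mul(2, 4))), -1), Add(1, Add(-5, Mul(2, 4)))), -1) = Pow(Mul(Pow(Add(-840, Add(-5, 8)), -1), Add(1, Add(-5, 8))), -1) = Pow(Mul(Pow(Add(-840, 3), -1), Add(1, 3)), -1) = Pow(Mul(Pow(-837, -1), 4), -1) = Pow(Mul(Rational(-1, 837), 4), -1) = Pow(Rational(-4, 837), -1) = Rational(-837, 4)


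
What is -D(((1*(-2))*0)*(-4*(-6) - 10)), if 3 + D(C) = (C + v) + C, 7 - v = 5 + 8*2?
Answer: 17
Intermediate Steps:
v = -14 (v = 7 - (5 + 8*2) = 7 - (5 + 16) = 7 - 1*21 = 7 - 21 = -14)
D(C) = -17 + 2*C (D(C) = -3 + ((C - 14) + C) = -3 + ((-14 + C) + C) = -3 + (-14 + 2*C) = -17 + 2*C)
-D(((1*(-2))*0)*(-4*(-6) - 10)) = -(-17 + 2*(((1*(-2))*0)*(-4*(-6) - 10))) = -(-17 + 2*((-2*0)*(24 - 10))) = -(-17 + 2*(0*14)) = -(-17 + 2*0) = -(-17 + 0) = -1*(-17) = 17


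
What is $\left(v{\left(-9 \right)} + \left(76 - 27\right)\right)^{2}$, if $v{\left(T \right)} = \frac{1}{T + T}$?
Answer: $\frac{776161}{324} \approx 2395.6$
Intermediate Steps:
$v{\left(T \right)} = \frac{1}{2 T}$
$\left(v{\left(-9 \right)} + \left(76 - 27\right)\right)^{2} = \left(\frac{1}{2 \left(-9\right)} + \left(76 - 27\right)\right)^{2} = \left(\frac{1}{2} \left(- \frac{1}{9}\right) + 49\right)^{2} = \left(- \frac{1}{18} + 49\right)^{2} = \left(\frac{881}{18}\right)^{2} = \frac{776161}{324}$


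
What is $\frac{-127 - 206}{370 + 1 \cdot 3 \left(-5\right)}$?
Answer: $- \frac{333}{355} \approx -0.93803$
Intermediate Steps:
$\frac{-127 - 206}{370 + 1 \cdot 3 \left(-5\right)} = - \frac{333}{370 + 3 \left(-5\right)} = - \frac{333}{370 - 15} = - \frac{333}{355}$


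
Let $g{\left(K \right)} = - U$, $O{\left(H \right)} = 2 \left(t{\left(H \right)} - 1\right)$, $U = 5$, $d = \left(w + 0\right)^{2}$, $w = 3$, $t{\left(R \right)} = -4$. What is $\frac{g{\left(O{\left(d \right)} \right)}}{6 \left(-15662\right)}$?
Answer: $\frac{5}{93972} \approx 5.3207 \cdot 10^{-5}$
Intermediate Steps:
$d = 9$ ($d = \left(3 + 0\right)^{2} = 3^{2} = 9$)
$O{\left(H \right)} = -10$ ($O{\left(H \right)} = 2 \left(-4 - 1\right) = 2 \left(-5\right) = -10$)
$g{\left(K \right)} = -5$ ($g{\left(K \right)} = \left(-1\right) 5 = -5$)
$\frac{g{\left(O{\left(d \right)} \right)}}{6 \left(-15662\right)} = - \frac{5}{6 \left(-15662\right)} = - \frac{5}{-93972} = \left(-5\right) \left(- \frac{1}{93972}\right) = \frac{5}{93972}$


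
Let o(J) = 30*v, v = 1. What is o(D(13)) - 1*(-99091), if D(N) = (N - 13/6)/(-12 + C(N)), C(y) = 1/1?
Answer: 99121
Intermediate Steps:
C(y) = 1
D(N) = 13/66 - N/11 (D(N) = (N - 13/6)/(-12 + 1) = (N - 13*1/6)/(-11) = (N - 13/6)*(-1/11) = (-13/6 + N)*(-1/11) = 13/66 - N/11)
o(J) = 30 (o(J) = 30*1 = 30)
o(D(13)) - 1*(-99091) = 30 - 1*(-99091) = 30 + 99091 = 99121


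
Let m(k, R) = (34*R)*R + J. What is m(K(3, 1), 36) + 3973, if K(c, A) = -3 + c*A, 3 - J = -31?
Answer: 48071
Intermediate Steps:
J = 34 (J = 3 - 1*(-31) = 3 + 31 = 34)
K(c, A) = -3 + A*c
m(k, R) = 34 + 34*R² (m(k, R) = (34*R)*R + 34 = 34*R² + 34 = 34 + 34*R²)
m(K(3, 1), 36) + 3973 = (34 + 34*36²) + 3973 = (34 + 34*1296) + 3973 = (34 + 44064) + 3973 = 44098 + 3973 = 48071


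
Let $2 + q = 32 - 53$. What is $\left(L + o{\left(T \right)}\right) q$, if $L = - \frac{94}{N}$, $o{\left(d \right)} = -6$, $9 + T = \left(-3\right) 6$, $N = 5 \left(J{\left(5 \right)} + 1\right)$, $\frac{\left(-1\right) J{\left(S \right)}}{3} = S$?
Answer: $\frac{3749}{35} \approx 107.11$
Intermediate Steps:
$J{\left(S \right)} = - 3 S$
$N = -70$ ($N = 5 \left(\left(-3\right) 5 + 1\right) = 5 \left(-15 + 1\right) = 5 \left(-14\right) = -70$)
$T = -27$ ($T = -9 - 18 = -27$)
$L = \frac{47}{35}$ ($L = - \frac{94}{-70} = \left(-94\right) \left(- \frac{1}{70}\right) = \frac{47}{35} \approx 1.3429$)
$q = -23$ ($q = -2 + \left(32 - 53\right) = -2 - 21 = -23$)
$\left(L + o{\left(T \right)}\right) q = \left(\frac{47}{35} - 6\right) \left(-23\right) = \left(- \frac{163}{35}\right) \left(-23\right) = \frac{3749}{35}$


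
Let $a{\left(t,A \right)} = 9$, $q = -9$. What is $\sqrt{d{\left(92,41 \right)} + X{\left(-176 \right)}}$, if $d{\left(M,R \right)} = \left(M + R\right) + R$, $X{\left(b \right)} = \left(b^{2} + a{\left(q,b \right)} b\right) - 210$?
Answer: $2 \sqrt{7339} \approx 171.34$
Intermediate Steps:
$X{\left(b \right)} = -210 + b^{2} + 9 b$ ($X{\left(b \right)} = \left(b^{2} + 9 b\right) - 210 = -210 + b^{2} + 9 b$)
$d{\left(M,R \right)} = M + 2 R$
$\sqrt{d{\left(92,41 \right)} + X{\left(-176 \right)}} = \sqrt{\left(92 + 2 \cdot 41\right) + \left(-210 + \left(-176\right)^{2} + 9 \left(-176\right)\right)} = \sqrt{\left(92 + 82\right) - -29182} = \sqrt{174 + 29182} = \sqrt{29356} = 2 \sqrt{7339}$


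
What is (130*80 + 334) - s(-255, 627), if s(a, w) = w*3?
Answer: 8853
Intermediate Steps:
s(a, w) = 3*w
(130*80 + 334) - s(-255, 627) = (130*80 + 334) - 3*627 = (10400 + 334) - 1*1881 = 10734 - 1881 = 8853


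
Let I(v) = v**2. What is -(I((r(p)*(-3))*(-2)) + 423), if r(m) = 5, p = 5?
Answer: -1323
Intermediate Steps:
-(I((r(p)*(-3))*(-2)) + 423) = -(((5*(-3))*(-2))**2 + 423) = -((-15*(-2))**2 + 423) = -(30**2 + 423) = -(900 + 423) = -1*1323 = -1323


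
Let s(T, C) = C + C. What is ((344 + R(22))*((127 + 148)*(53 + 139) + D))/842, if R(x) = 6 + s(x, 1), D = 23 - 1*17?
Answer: 9293856/421 ≈ 22076.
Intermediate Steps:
s(T, C) = 2*C
D = 6 (D = 23 - 17 = 6)
R(x) = 8 (R(x) = 6 + 2*1 = 6 + 2 = 8)
((344 + R(22))*((127 + 148)*(53 + 139) + D))/842 = ((344 + 8)*((127 + 148)*(53 + 139) + 6))/842 = (352*(275*192 + 6))*(1/842) = (352*(52800 + 6))*(1/842) = (352*52806)*(1/842) = 18587712*(1/842) = 9293856/421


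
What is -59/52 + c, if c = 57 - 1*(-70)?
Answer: 6545/52 ≈ 125.87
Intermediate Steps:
c = 127 (c = 57 + 70 = 127)
-59/52 + c = -59/52 + 127 = 6545/52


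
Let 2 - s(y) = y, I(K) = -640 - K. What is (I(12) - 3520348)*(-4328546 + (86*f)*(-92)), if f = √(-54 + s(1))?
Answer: 15240810466000 + 27858152000*I*√53 ≈ 1.5241e+13 + 2.0281e+11*I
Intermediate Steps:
s(y) = 2 - y
f = I*√53 (f = √(-54 + (2 - 1*1)) = √(-54 + (2 - 1)) = √(-54 + 1) = √(-53) = I*√53 ≈ 7.2801*I)
(I(12) - 3520348)*(-4328546 + (86*f)*(-92)) = ((-640 - 1*12) - 3520348)*(-4328546 + (86*(I*√53))*(-92)) = ((-640 - 12) - 3520348)*(-4328546 + (86*I*√53)*(-92)) = (-652 - 3520348)*(-4328546 - 7912*I*√53) = -3521000*(-4328546 - 7912*I*√53) = 15240810466000 + 27858152000*I*√53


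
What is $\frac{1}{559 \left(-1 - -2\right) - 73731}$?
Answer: $- \frac{1}{73172} \approx -1.3666 \cdot 10^{-5}$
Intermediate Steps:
$\frac{1}{559 \left(-1 - -2\right) - 73731} = \frac{1}{559 \left(-1 + 2\right) - 73731} = \frac{1}{559 \cdot 1 - 73731} = \frac{1}{559 - 73731} = \frac{1}{-73172} = - \frac{1}{73172}$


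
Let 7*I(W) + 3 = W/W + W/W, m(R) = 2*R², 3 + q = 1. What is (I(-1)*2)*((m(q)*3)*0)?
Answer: 0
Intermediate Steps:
q = -2 (q = -3 + 1 = -2)
I(W) = -⅐ (I(W) = -3/7 + (W/W + W/W)/7 = -3/7 + (1 + 1)/7 = -3/7 + (⅐)*2 = -3/7 + 2/7 = -⅐)
(I(-1)*2)*((m(q)*3)*0) = (-⅐*2)*(((2*(-2)²)*3)*0) = -2*(2*4)*3*0/7 = -2*8*3*0/7 = -48*0/7 = -2/7*0 = 0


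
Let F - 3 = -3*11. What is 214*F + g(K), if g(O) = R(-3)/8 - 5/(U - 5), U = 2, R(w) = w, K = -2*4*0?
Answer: -154049/24 ≈ -6418.7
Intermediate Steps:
F = -30 (F = 3 - 3*11 = 3 - 33 = -30)
K = 0 (K = -8*0 = 0)
g(O) = 31/24 (g(O) = -3/8 - 5/(2 - 5) = -3*⅛ - 5/(-3) = -3/8 - 5*(-⅓) = -3/8 + 5/3 = 31/24)
214*F + g(K) = 214*(-30) + 31/24 = -6420 + 31/24 = -154049/24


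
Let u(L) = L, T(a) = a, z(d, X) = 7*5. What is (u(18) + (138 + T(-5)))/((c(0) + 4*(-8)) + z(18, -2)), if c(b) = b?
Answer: 151/3 ≈ 50.333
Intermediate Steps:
z(d, X) = 35
(u(18) + (138 + T(-5)))/((c(0) + 4*(-8)) + z(18, -2)) = (18 + (138 - 5))/((0 + 4*(-8)) + 35) = (18 + 133)/((0 - 32) + 35) = 151/(-32 + 35) = 151/3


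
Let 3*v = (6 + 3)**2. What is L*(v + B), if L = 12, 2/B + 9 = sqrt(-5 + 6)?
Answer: 321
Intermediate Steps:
B = -1/4 (B = 2/(-9 + sqrt(-5 + 6)) = 2/(-9 + sqrt(1)) = 2/(-9 + 1) = 2/(-8) = 2*(-1/8) = -1/4 ≈ -0.25000)
v = 27 (v = (6 + 3)**2/3 = (1/3)*9**2 = (1/3)*81 = 27)
L*(v + B) = 12*(27 - 1/4) = 12*(107/4) = 321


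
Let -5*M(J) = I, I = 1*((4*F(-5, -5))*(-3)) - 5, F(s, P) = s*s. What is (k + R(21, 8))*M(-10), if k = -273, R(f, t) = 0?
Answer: -16653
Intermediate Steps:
F(s, P) = s²
I = -305 (I = 1*((4*(-5)²)*(-3)) - 5 = 1*((4*25)*(-3)) - 5 = 1*(100*(-3)) - 5 = 1*(-300) - 5 = -300 - 5 = -305)
M(J) = 61 (M(J) = -⅕*(-305) = 61)
(k + R(21, 8))*M(-10) = (-273 + 0)*61 = -273*61 = -16653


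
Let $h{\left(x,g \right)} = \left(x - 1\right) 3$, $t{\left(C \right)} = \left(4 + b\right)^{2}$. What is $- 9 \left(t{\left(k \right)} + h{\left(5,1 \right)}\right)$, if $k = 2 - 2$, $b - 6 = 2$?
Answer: $-1404$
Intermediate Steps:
$b = 8$ ($b = 6 + 2 = 8$)
$k = 0$
$t{\left(C \right)} = 144$ ($t{\left(C \right)} = \left(4 + 8\right)^{2} = 12^{2} = 144$)
$h{\left(x,g \right)} = -3 + 3 x$ ($h{\left(x,g \right)} = \left(-1 + x\right) 3 = -3 + 3 x$)
$- 9 \left(t{\left(k \right)} + h{\left(5,1 \right)}\right) = - 9 \left(144 + \left(-3 + 3 \cdot 5\right)\right) = - 9 \left(144 + \left(-3 + 15\right)\right) = - 9 \left(144 + 12\right) = \left(-9\right) 156 = -1404$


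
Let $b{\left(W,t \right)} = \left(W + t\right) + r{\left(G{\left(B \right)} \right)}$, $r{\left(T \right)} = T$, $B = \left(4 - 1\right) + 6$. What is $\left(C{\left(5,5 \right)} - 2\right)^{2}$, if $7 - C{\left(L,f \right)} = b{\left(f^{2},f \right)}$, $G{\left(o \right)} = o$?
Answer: $1156$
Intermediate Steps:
$B = 9$ ($B = 3 + 6 = 9$)
$b{\left(W,t \right)} = 9 + W + t$ ($b{\left(W,t \right)} = \left(W + t\right) + 9 = 9 + W + t$)
$C{\left(L,f \right)} = -2 - f - f^{2}$ ($C{\left(L,f \right)} = 7 - \left(9 + f^{2} + f\right) = 7 - \left(9 + f + f^{2}\right) = -2 - f - f^{2}$)
$\left(C{\left(5,5 \right)} - 2\right)^{2} = \left(\left(-2 - 5 - 5^{2}\right) - 2\right)^{2} = \left(\left(-2 - 5 - 25\right) - 2\right)^{2} = \left(-32 - 2\right)^{2} = \left(-34\right)^{2} = 1156$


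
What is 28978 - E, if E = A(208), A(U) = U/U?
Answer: 28977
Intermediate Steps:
A(U) = 1
E = 1
28978 - E = 28978 - 1*1 = 28978 - 1 = 28977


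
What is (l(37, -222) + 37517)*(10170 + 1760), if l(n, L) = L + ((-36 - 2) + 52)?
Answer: 445096370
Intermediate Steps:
l(n, L) = 14 + L (l(n, L) = L + (-38 + 52) = L + 14 = 14 + L)
(l(37, -222) + 37517)*(10170 + 1760) = ((14 - 222) + 37517)*(10170 + 1760) = (-208 + 37517)*11930 = 37309*11930 = 445096370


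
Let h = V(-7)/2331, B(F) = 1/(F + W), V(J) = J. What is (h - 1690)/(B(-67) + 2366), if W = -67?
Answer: -75411314/105575319 ≈ -0.71429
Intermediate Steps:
B(F) = 1/(-67 + F) (B(F) = 1/(F - 67) = 1/(-67 + F))
h = -1/333 (h = -7/2331 = -7*1/2331 = -1/333 ≈ -0.0030030)
(h - 1690)/(B(-67) + 2366) = (-1/333 - 1690)/(1/(-67 - 67) + 2366) = -562771/(333*(1/(-134) + 2366)) = -562771/(333*(-1/134 + 2366)) = -562771/(333*317043/134) = -562771/333*134/317043 = -75411314/105575319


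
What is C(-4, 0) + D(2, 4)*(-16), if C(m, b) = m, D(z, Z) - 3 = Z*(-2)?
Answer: 76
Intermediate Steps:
D(z, Z) = 3 - 2*Z (D(z, Z) = 3 + Z*(-2) = 3 - 2*Z)
C(-4, 0) + D(2, 4)*(-16) = -4 + (3 - 2*4)*(-16) = -4 + (3 - 8)*(-16) = -4 - 5*(-16) = -4 + 80 = 76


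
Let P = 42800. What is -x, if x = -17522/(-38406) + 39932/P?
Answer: -285446249/205472100 ≈ -1.3892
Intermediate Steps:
x = 285446249/205472100 (x = -17522/(-38406) + 39932/42800 = -17522*(-1/38406) + 39932*(1/42800) = 8761/19203 + 9983/10700 = 285446249/205472100 ≈ 1.3892)
-x = -1*285446249/205472100 = -285446249/205472100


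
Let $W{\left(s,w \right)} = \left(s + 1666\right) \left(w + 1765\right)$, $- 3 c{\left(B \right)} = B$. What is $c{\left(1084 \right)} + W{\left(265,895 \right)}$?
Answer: $\frac{15408296}{3} \approx 5.1361 \cdot 10^{6}$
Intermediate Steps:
$c{\left(B \right)} = - \frac{B}{3}$
$W{\left(s,w \right)} = \left(1666 + s\right) \left(1765 + w\right)$
$c{\left(1084 \right)} + W{\left(265,895 \right)} = \left(- \frac{1}{3}\right) 1084 + \left(2940490 + 1666 \cdot 895 + 1765 \cdot 265 + 265 \cdot 895\right) = - \frac{1084}{3} + \left(2940490 + 1491070 + 467725 + 237175\right) = - \frac{1084}{3} + 5136460 = \frac{15408296}{3}$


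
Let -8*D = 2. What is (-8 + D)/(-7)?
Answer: 33/28 ≈ 1.1786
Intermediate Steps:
D = -¼ (D = -⅛*2 = -¼ ≈ -0.25000)
(-8 + D)/(-7) = (-8 - ¼)/(-7) = -33/4*(-⅐) = 33/28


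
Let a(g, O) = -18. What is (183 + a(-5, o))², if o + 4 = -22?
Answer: 27225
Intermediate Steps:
o = -26 (o = -4 - 22 = -26)
(183 + a(-5, o))² = (183 - 18)² = 165² = 27225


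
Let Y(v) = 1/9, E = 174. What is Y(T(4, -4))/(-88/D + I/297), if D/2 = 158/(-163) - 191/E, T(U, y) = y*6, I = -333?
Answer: 644875/117037497 ≈ 0.0055100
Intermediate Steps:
T(U, y) = 6*y
D = -58625/14181 (D = 2*(158/(-163) - 191/174) = 2*(158*(-1/163) - 191*1/174) = 2*(-158/163 - 191/174) = 2*(-58625/28362) = -58625/14181 ≈ -4.1340)
Y(v) = ⅑
Y(T(4, -4))/(-88/D + I/297) = 1/(9*(-88/(-58625/14181) - 333/297)) = 1/(9*(-88*(-14181/58625) - 333*1/297)) = 1/(9*(1247928/58625 - 37/33)) = 1/(9*(39012499/1934625)) = (⅑)*(1934625/39012499) = 644875/117037497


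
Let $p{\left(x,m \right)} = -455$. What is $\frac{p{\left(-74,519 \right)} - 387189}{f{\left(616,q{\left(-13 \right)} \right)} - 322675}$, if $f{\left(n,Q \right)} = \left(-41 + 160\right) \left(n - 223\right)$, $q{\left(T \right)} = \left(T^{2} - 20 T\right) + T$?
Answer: $\frac{96911}{68977} \approx 1.405$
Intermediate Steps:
$q{\left(T \right)} = T^{2} - 19 T$
$f{\left(n,Q \right)} = -26537 + 119 n$ ($f{\left(n,Q \right)} = 119 \left(-223 + n\right) = -26537 + 119 n$)
$\frac{p{\left(-74,519 \right)} - 387189}{f{\left(616,q{\left(-13 \right)} \right)} - 322675} = \frac{-455 - 387189}{\left(-26537 + 119 \cdot 616\right) - 322675} = - \frac{387644}{\left(-26537 + 73304\right) - 322675} = - \frac{387644}{46767 - 322675} = - \frac{387644}{-275908} = \left(-387644\right) \left(- \frac{1}{275908}\right) = \frac{96911}{68977}$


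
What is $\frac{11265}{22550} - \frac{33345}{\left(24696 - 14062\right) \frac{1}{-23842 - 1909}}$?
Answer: $\frac{74473318401}{922295} \approx 80748.0$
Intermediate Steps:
$\frac{11265}{22550} - \frac{33345}{\left(24696 - 14062\right) \frac{1}{-23842 - 1909}} = 11265 \cdot \frac{1}{22550} - \frac{33345}{10634 \frac{1}{-25751}} = \frac{2253}{4510} - \frac{33345}{10634 \left(- \frac{1}{25751}\right)} = \frac{2253}{4510} - \frac{33345}{- \frac{10634}{25751}} = \frac{2253}{4510} - - \frac{66051315}{818} = \frac{2253}{4510} + \frac{66051315}{818} = \frac{74473318401}{922295}$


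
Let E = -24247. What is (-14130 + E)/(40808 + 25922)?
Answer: -38377/66730 ≈ -0.57511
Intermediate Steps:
(-14130 + E)/(40808 + 25922) = (-14130 - 24247)/(40808 + 25922) = -38377/66730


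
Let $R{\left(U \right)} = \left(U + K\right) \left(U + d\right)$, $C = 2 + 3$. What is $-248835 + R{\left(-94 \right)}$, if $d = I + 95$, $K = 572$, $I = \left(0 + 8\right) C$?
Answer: $-229237$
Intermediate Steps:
$C = 5$
$I = 40$ ($I = \left(0 + 8\right) 5 = 8 \cdot 5 = 40$)
$d = 135$ ($d = 40 + 95 = 135$)
$R{\left(U \right)} = \left(135 + U\right) \left(572 + U\right)$ ($R{\left(U \right)} = \left(U + 572\right) \left(U + 135\right) = \left(572 + U\right) \left(135 + U\right) = \left(135 + U\right) \left(572 + U\right)$)
$-248835 + R{\left(-94 \right)} = -248835 + \left(77220 + \left(-94\right)^{2} + 707 \left(-94\right)\right) = -248835 + \left(77220 + 8836 - 66458\right) = -248835 + 19598 = -229237$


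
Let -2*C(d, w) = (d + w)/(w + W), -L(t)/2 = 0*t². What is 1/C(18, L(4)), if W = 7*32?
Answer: -224/9 ≈ -24.889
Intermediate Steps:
L(t) = 0 (L(t) = -0*t² = -2*0 = 0)
W = 224
C(d, w) = -(d + w)/(2*(224 + w)) (C(d, w) = -(d + w)/(2*(w + 224)) = -(d + w)/(2*(224 + w)))
1/C(18, L(4)) = 1/((-1*18 - 1*0)/(2*(224 + 0))) = 1/((½)*(-18 + 0)/224) = 1/((½)*(1/224)*(-18)) = 1/(-9/224) = -224/9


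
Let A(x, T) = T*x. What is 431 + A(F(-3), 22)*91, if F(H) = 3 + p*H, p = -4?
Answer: 30461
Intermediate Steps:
F(H) = 3 - 4*H
431 + A(F(-3), 22)*91 = 431 + (22*(3 - 4*(-3)))*91 = 431 + (22*(3 + 12))*91 = 431 + (22*15)*91 = 431 + 330*91 = 431 + 30030 = 30461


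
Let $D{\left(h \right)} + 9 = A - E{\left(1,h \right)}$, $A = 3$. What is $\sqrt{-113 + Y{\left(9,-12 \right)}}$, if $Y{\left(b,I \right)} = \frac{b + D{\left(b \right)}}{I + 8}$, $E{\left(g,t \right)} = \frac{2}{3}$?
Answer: $\frac{i \sqrt{4089}}{6} \approx 10.658 i$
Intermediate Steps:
$E{\left(g,t \right)} = \frac{2}{3}$ ($E{\left(g,t \right)} = 2 \cdot \frac{1}{3} = \frac{2}{3}$)
$D{\left(h \right)} = - \frac{20}{3}$ ($D{\left(h \right)} = -9 + \left(3 - \frac{2}{3}\right) = -9 + \frac{7}{3} = - \frac{20}{3}$)
$Y{\left(b,I \right)} = \frac{- \frac{20}{3} + b}{8 + I}$ ($Y{\left(b,I \right)} = \frac{b - \frac{20}{3}}{I + 8} = \frac{- \frac{20}{3} + b}{8 + I}$)
$\sqrt{-113 + Y{\left(9,-12 \right)}} = \sqrt{-113 + \frac{- \frac{20}{3} + 9}{8 - 12}} = \sqrt{-113 + \frac{1}{-4} \cdot \frac{7}{3}} = \sqrt{-113 - \frac{7}{12}} = \sqrt{- \frac{1363}{12}} = \frac{i \sqrt{4089}}{6}$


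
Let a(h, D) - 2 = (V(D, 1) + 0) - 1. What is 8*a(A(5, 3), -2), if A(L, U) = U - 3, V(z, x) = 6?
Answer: 56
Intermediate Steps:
A(L, U) = -3 + U
a(h, D) = 7 (a(h, D) = 2 + ((6 + 0) - 1) = 2 + (6 - 1) = 2 + 5 = 7)
8*a(A(5, 3), -2) = 8*7 = 56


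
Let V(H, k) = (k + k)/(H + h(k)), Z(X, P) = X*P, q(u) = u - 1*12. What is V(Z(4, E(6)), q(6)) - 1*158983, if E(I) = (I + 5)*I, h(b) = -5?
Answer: -41176609/259 ≈ -1.5898e+5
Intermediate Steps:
q(u) = -12 + u (q(u) = u - 12 = -12 + u)
E(I) = I*(5 + I) (E(I) = (5 + I)*I = I*(5 + I))
Z(X, P) = P*X
V(H, k) = 2*k/(-5 + H) (V(H, k) = (k + k)/(H - 5) = (2*k)/(-5 + H) = 2*k/(-5 + H))
V(Z(4, E(6)), q(6)) - 1*158983 = 2*(-12 + 6)/(-5 + (6*(5 + 6))*4) - 1*158983 = 2*(-6)/(-5 + (6*11)*4) - 158983 = 2*(-6)/(-5 + 66*4) - 158983 = 2*(-6)/(-5 + 264) - 158983 = 2*(-6)/259 - 158983 = 2*(-6)*(1/259) - 158983 = -12/259 - 158983 = -41176609/259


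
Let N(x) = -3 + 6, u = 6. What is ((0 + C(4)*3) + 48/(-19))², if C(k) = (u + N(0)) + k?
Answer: 480249/361 ≈ 1330.3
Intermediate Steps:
N(x) = 3
C(k) = 9 + k (C(k) = (6 + 3) + k = 9 + k)
((0 + C(4)*3) + 48/(-19))² = ((0 + (9 + 4)*3) + 48/(-19))² = ((0 + 13*3) + 48*(-1/19))² = ((0 + 39) - 48/19)² = (39 - 48/19)² = (693/19)² = 480249/361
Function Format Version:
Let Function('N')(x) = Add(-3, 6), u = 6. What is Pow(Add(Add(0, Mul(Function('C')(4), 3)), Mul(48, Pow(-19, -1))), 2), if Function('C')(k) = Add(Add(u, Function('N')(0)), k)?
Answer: Rational(480249, 361) ≈ 1330.3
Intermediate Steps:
Function('N')(x) = 3
Function('C')(k) = Add(9, k) (Function('C')(k) = Add(Add(6, 3), k) = Add(9, k))
Pow(Add(Add(0, Mul(Function('C')(4), 3)), Mul(48, Pow(-19, -1))), 2) = Pow(Add(Add(0, Mul(Add(9, 4), 3)), Mul(48, Pow(-19, -1))), 2) = Pow(Add(Add(0, Mul(13, 3)), Mul(48, Rational(-1, 19))), 2) = Pow(Add(Add(0, 39), Rational(-48, 19)), 2) = Pow(Add(39, Rational(-48, 19)), 2) = Pow(Rational(693, 19), 2) = Rational(480249, 361)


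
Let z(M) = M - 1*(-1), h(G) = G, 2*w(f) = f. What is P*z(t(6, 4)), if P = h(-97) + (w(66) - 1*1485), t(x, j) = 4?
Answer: -7745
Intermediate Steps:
w(f) = f/2
z(M) = 1 + M (z(M) = M + 1 = 1 + M)
P = -1549 (P = -97 + ((½)*66 - 1*1485) = -97 + (33 - 1485) = -97 - 1452 = -1549)
P*z(t(6, 4)) = -1549*(1 + 4) = -1549*5 = -7745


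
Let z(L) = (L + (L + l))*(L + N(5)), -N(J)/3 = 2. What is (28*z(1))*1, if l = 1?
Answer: -420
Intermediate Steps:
N(J) = -6 (N(J) = -3*2 = -6)
z(L) = (1 + 2*L)*(-6 + L) (z(L) = (L + (L + 1))*(L - 6) = (L + (1 + L))*(-6 + L) = (1 + 2*L)*(-6 + L))
(28*z(1))*1 = (28*(-6 - 11*1 + 2*1²))*1 = (28*(-6 - 11 + 2*1))*1 = (28*(-6 - 11 + 2))*1 = (28*(-15))*1 = -420*1 = -420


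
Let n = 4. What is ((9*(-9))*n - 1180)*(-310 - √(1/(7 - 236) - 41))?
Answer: 466240 + 1504*I*√2150310/229 ≈ 4.6624e+5 + 9630.8*I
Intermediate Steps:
((9*(-9))*n - 1180)*(-310 - √(1/(7 - 236) - 41)) = ((9*(-9))*4 - 1180)*(-310 - √(1/(7 - 236) - 41)) = (-81*4 - 1180)*(-310 - √(1/(-229) - 41)) = (-324 - 1180)*(-310 - √(-1/229 - 41)) = -1504*(-310 - √(-9390/229)) = -1504*(-310 - I*√2150310/229) = 466240 + 1504*I*√2150310/229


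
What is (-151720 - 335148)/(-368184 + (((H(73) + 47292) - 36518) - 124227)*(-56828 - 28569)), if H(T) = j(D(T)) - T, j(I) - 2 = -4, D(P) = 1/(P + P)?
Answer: -121717/2423645608 ≈ -5.0221e-5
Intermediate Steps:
D(P) = 1/(2*P)
j(I) = -2 (j(I) = 2 - 4 = -2)
H(T) = -2 - T
(-151720 - 335148)/(-368184 + (((H(73) + 47292) - 36518) - 124227)*(-56828 - 28569)) = (-151720 - 335148)/(-368184 + ((((-2 - 1*73) + 47292) - 36518) - 124227)*(-56828 - 28569)) = -486868/(-368184 + ((((-2 - 73) + 47292) - 36518) - 124227)*(-85397)) = -486868/(-368184 + (((-75 + 47292) - 36518) - 124227)*(-85397)) = -486868/(-368184 + ((47217 - 36518) - 124227)*(-85397)) = -486868/(-368184 + (10699 - 124227)*(-85397)) = -486868/(-368184 - 113528*(-85397)) = -486868/(-368184 + 9694950616) = -486868/9694582432 = -486868*1/9694582432 = -121717/2423645608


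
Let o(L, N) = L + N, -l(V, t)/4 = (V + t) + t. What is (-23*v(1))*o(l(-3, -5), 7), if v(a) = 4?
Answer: -5428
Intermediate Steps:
l(V, t) = -8*t - 4*V (l(V, t) = -4*((V + t) + t) = -4*(V + 2*t) = -8*t - 4*V)
(-23*v(1))*o(l(-3, -5), 7) = (-23*4)*((-8*(-5) - 4*(-3)) + 7) = -92*((40 + 12) + 7) = -92*(52 + 7) = -92*59 = -5428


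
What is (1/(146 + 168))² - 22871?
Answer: -2254989115/98596 ≈ -22871.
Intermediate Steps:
(1/(146 + 168))² - 22871 = (1/314)² - 22871 = 1/98596 - 22871 = -2254989115/98596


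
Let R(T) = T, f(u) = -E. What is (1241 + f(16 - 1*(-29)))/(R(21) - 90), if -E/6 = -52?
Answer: -929/69 ≈ -13.464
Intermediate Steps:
E = 312 (E = -6*(-52) = 312)
f(u) = -312 (f(u) = -1*312 = -312)
(1241 + f(16 - 1*(-29)))/(R(21) - 90) = (1241 - 312)/(21 - 90) = 929/(-69) = 929*(-1/69) = -929/69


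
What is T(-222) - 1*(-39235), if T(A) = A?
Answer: 39013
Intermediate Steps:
T(-222) - 1*(-39235) = -222 - 1*(-39235) = -222 + 39235 = 39013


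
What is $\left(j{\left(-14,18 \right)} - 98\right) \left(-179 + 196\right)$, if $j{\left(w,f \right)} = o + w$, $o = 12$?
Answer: $-1700$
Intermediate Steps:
$j{\left(w,f \right)} = 12 + w$
$\left(j{\left(-14,18 \right)} - 98\right) \left(-179 + 196\right) = \left(\left(12 - 14\right) - 98\right) \left(-179 + 196\right) = \left(-2 - 98\right) 17 = \left(-100\right) 17 = -1700$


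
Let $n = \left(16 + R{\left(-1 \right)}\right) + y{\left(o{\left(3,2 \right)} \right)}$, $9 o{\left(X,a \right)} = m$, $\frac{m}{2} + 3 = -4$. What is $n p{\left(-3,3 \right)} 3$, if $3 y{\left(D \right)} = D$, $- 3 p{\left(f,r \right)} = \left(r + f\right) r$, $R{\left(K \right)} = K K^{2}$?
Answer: $0$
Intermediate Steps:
$R{\left(K \right)} = K^{3}$
$m = -14$ ($m = -6 + 2 \left(-4\right) = -6 - 8 = -14$)
$p{\left(f,r \right)} = - \frac{r \left(f + r\right)}{3}$ ($p{\left(f,r \right)} = - \frac{\left(r + f\right) r}{3} = - \frac{\left(f + r\right) r}{3} = - \frac{r \left(f + r\right)}{3}$)
$o{\left(X,a \right)} = - \frac{14}{9}$ ($o{\left(X,a \right)} = \frac{1}{9} \left(-14\right) = - \frac{14}{9}$)
$y{\left(D \right)} = \frac{D}{3}$
$n = \frac{391}{27}$ ($n = \left(16 + \left(-1\right)^{3}\right) + \frac{1}{3} \left(- \frac{14}{9}\right) = \left(16 - 1\right) - \frac{14}{27} = 15 - \frac{14}{27} = \frac{391}{27} \approx 14.481$)
$n p{\left(-3,3 \right)} 3 = \frac{391 \left(\left(- \frac{1}{3}\right) 3 \left(-3 + 3\right)\right)}{27} \cdot 3 = \frac{391 \left(\left(- \frac{1}{3}\right) 3 \cdot 0\right)}{27} \cdot 3 = \frac{391}{27} \cdot 0 \cdot 3 = 0 \cdot 3 = 0$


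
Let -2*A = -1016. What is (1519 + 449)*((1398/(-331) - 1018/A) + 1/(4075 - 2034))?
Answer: -1051427947608/85797517 ≈ -12255.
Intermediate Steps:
A = 508 (A = -½*(-1016) = 508)
(1519 + 449)*((1398/(-331) - 1018/A) + 1/(4075 - 2034)) = (1519 + 449)*((1398/(-331) - 1018/508) + 1/(4075 - 2034)) = 1968*((1398*(-1/331) - 1018*1/508) + 1/2041) = 1968*((-1398/331 - 509/254) + 1/2041) = 1968*(-523571/84074 + 1/2041) = 1968*(-1068524337/171595034) = -1051427947608/85797517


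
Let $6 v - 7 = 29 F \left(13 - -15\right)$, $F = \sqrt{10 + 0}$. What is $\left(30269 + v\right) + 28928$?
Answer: $\frac{355189}{6} + \frac{406 \sqrt{10}}{3} \approx 59626.0$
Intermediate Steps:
$F = \sqrt{10} \approx 3.1623$
$v = \frac{7}{6} + \frac{406 \sqrt{10}}{3}$ ($v = \frac{7}{6} + \frac{29 \sqrt{10} \left(13 - -15\right)}{6} = \frac{7}{6} + \frac{29 \sqrt{10} \left(13 + 15\right)}{6} = \frac{7}{6} + \frac{29 \sqrt{10} \cdot 28}{6} = \frac{7}{6} + \frac{812 \sqrt{10}}{6} = \frac{7}{6} + \frac{406 \sqrt{10}}{3} \approx 429.13$)
$\left(30269 + v\right) + 28928 = \left(30269 + \left(\frac{7}{6} + \frac{406 \sqrt{10}}{3}\right)\right) + 28928 = \left(\frac{181621}{6} + \frac{406 \sqrt{10}}{3}\right) + 28928 = \frac{355189}{6} + \frac{406 \sqrt{10}}{3}$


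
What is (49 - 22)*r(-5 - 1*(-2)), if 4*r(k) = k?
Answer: -81/4 ≈ -20.250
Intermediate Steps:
r(k) = k/4
(49 - 22)*r(-5 - 1*(-2)) = (49 - 22)*((-5 - 1*(-2))/4) = 27*((-5 + 2)/4) = 27*((¼)*(-3)) = 27*(-¾) = -81/4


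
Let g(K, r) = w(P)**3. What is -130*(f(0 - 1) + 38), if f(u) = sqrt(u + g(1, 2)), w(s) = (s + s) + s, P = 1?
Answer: -4940 - 130*sqrt(26) ≈ -5602.9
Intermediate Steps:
w(s) = 3*s (w(s) = 2*s + s = 3*s)
g(K, r) = 27 (g(K, r) = (3*1)**3 = 3**3 = 27)
f(u) = sqrt(27 + u) (f(u) = sqrt(u + 27) = sqrt(27 + u))
-130*(f(0 - 1) + 38) = -130*(sqrt(27 + (0 - 1)) + 38) = -130*(sqrt(27 - 1) + 38) = -130*(sqrt(26) + 38) = -130*(38 + sqrt(26)) = -4940 - 130*sqrt(26)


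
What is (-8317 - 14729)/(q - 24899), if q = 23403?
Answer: 11523/748 ≈ 15.405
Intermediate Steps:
(-8317 - 14729)/(q - 24899) = (-8317 - 14729)/(23403 - 24899) = -23046/(-1496) = -23046*(-1/1496) = 11523/748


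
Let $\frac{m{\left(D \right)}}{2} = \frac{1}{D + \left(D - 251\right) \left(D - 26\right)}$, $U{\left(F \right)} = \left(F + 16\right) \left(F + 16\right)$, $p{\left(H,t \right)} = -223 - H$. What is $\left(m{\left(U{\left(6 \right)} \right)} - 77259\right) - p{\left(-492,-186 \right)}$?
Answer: $- \frac{4155423271}{53599} \approx -77528.0$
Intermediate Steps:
$U{\left(F \right)} = \left(16 + F\right)^{2}$ ($U{\left(F \right)} = \left(16 + F\right) \left(16 + F\right) = \left(16 + F\right)^{2}$)
$m{\left(D \right)} = \frac{2}{D + \left(-251 + D\right) \left(-26 + D\right)}$ ($m{\left(D \right)} = \frac{2}{D + \left(D - 251\right) \left(D - 26\right)} = \frac{2}{D + \left(-251 + D\right) \left(-26 + D\right)}$)
$\left(m{\left(U{\left(6 \right)} \right)} - 77259\right) - p{\left(-492,-186 \right)} = \left(\frac{2}{6526 + \left(\left(16 + 6\right)^{2}\right)^{2} - 276 \left(16 + 6\right)^{2}} - 77259\right) - \left(-223 - -492\right) = \left(\frac{2}{6526 + \left(22^{2}\right)^{2} - 276 \cdot 22^{2}} - 77259\right) - \left(-223 + 492\right) = \left(\frac{2}{6526 + 484^{2} - 133584} - 77259\right) - 269 = \left(\frac{2}{6526 + 234256 - 133584} - 77259\right) - 269 = \left(\frac{2}{107198} - 77259\right) - 269 = \left(2 \cdot \frac{1}{107198} - 77259\right) - 269 = \left(\frac{1}{53599} - 77259\right) - 269 = - \frac{4141005140}{53599} - 269 = - \frac{4155423271}{53599}$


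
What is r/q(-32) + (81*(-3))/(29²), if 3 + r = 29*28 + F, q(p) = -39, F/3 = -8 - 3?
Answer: -662093/32799 ≈ -20.186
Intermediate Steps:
F = -33 (F = 3*(-8 - 3) = 3*(-11) = -33)
r = 776 (r = -3 + (29*28 - 33) = -3 + (812 - 33) = -3 + 779 = 776)
r/q(-32) + (81*(-3))/(29²) = 776/(-39) + (81*(-3))/(29²) = 776*(-1/39) - 243/841 = -776/39 - 243*1/841 = -776/39 - 243/841 = -662093/32799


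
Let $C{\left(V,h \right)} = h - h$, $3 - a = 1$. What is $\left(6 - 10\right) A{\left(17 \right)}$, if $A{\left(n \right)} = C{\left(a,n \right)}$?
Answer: $0$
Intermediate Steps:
$a = 2$ ($a = 3 - 1 = 2$)
$C{\left(V,h \right)} = 0$
$A{\left(n \right)} = 0$
$\left(6 - 10\right) A{\left(17 \right)} = \left(6 - 10\right) 0 = \left(-4\right) 0 = 0$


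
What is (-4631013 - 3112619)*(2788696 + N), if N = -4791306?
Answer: 15507474879520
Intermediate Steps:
(-4631013 - 3112619)*(2788696 + N) = (-4631013 - 3112619)*(2788696 - 4791306) = -7743632*(-2002610) = 15507474879520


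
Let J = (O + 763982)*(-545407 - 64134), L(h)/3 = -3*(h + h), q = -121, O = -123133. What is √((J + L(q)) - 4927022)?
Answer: 9*I*√4822576113 ≈ 6.25e+5*I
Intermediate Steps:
L(h) = -18*h (L(h) = 3*(-3*(h + h)) = 3*(-6*h) = -18*h)
J = -390623740309 (J = (-123133 + 763982)*(-545407 - 64134) = 640849*(-609541) = -390623740309)
√((J + L(q)) - 4927022) = √((-390623740309 - 18*(-121)) - 4927022) = √((-390623740309 + 2178) - 4927022) = √(-390623738131 - 4927022) = √(-390628665153) = 9*I*√4822576113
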